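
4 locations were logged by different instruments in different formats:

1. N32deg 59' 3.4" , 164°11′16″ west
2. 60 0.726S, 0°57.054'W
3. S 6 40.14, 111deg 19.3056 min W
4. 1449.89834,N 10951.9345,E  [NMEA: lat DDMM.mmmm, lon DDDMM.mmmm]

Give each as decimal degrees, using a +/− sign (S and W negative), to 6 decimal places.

Point 1:
  Lat: 32 + 59/60 + 3.4/3600 = 32.9842778
  N ⇒ keep positive
  Lon: 164° + 11/60 + 16/3600 = 164 + 0.183333 + 0.004444 = 164.1877778
  W ⇒ negate
Point 2:
  φ: 0.726′ = 0.012100°; total 60.0121000
  S ⇒ negate
  Lon: 0 + 57.054/60 = 0.9509000
  hemisphere W, so the sign is −
Point 3:
  Latitude: 40.14′ = 0.669000°; total 6.6690000
  hemisphere S, so the sign is −
  Lon: 19.3056′ = 0.321760°; total 111.3217600
  W → negative
Point 4:
  Lat: degrees = first 2 digits = 14, minutes = 49.89834; 14 + 49.89834/60 = 14.8316390
  N ⇒ keep positive
  Lon: split at 3 digits → 109° and 51.9345′; 109 + 51.9345/60 = 109.8655750
  E ⇒ keep positive

1. 32.984278, -164.187778
2. -60.012100, -0.950900
3. -6.669000, -111.321760
4. 14.831639, 109.865575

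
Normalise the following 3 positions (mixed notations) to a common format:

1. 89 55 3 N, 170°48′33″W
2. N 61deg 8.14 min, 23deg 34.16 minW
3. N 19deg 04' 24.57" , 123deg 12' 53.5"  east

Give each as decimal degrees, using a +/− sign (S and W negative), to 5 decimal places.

1. 89.91750, -170.80917
2. 61.13567, -23.56933
3. 19.07349, 123.21486

Point 1:
  Lat: 89° + 55/60 + 3/3600 = 89 + 0.916667 + 0.000833 = 89.917500
  N ⇒ keep positive
  λ: 48′ + 33″ = 48.55000′; 170 + 48.55000/60 = 170.809167
  W → negative
Point 2:
  φ: 61 + 8.14/60 = 61.135667
  N → positive
  λ: 23 + 34.16/60 = 23.569333
  W → negative
Point 3:
  Latitude: 19° + 4/60 + 24.57/3600 = 19 + 0.066667 + 0.006825 = 19.073492
  N ⇒ keep positive
  Longitude: 123° + 12/60 + 53.5/3600 = 123 + 0.200000 + 0.014861 = 123.214861
  E ⇒ keep positive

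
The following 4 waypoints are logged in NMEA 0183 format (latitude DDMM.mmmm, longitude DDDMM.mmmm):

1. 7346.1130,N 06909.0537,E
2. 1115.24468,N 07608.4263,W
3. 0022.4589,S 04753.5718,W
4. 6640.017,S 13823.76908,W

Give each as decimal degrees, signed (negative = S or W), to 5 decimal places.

Point 1:
  Latitude: degrees = first 2 digits = 73, minutes = 46.113; 73 + 46.113/60 = 73.768550
  N ⇒ keep positive
  Lon: degrees = first 3 digits = 69, minutes = 9.0537; 69 + 9.0537/60 = 69.150895
  E → positive
Point 2:
  Lat: split at 2 digits → 11° and 15.24468′; 11 + 15.24468/60 = 11.254078
  N → positive
  Longitude: degrees = first 3 digits = 76, minutes = 8.4263; 76 + 8.4263/60 = 76.140438
  W ⇒ negate
Point 3:
  Lat: split at 2 digits → 00° and 22.4589′; 0 + 22.4589/60 = 0.374315
  S → negative
  Lon: degrees = first 3 digits = 47, minutes = 53.5718; 47 + 53.5718/60 = 47.892863
  W ⇒ negate
Point 4:
  Lat: degrees = first 2 digits = 66, minutes = 40.017; 66 + 40.017/60 = 66.666950
  hemisphere S, so the sign is −
  Lon: degrees = first 3 digits = 138, minutes = 23.76908; 138 + 23.76908/60 = 138.396151
  W → negative

1. 73.76855, 69.15090
2. 11.25408, -76.14044
3. -0.37432, -47.89286
4. -66.66695, -138.39615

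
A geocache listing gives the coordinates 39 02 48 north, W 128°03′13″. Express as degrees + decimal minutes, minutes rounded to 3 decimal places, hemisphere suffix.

39° 2.800′ N, 128° 3.217′ W

Latitude: seconds/60 = 0.80000; minutes = 2 + 0.80000 = 2.80000
Lon: seconds/60 = 0.21667; minutes = 3 + 0.21667 = 3.21667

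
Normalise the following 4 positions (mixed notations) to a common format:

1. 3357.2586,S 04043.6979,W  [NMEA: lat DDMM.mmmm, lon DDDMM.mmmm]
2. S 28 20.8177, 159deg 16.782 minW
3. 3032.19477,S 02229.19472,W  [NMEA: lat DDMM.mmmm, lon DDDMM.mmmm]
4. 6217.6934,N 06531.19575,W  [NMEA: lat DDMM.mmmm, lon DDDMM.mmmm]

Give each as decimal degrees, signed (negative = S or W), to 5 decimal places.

Point 1:
  Latitude: degrees = first 2 digits = 33, minutes = 57.2586; 33 + 57.2586/60 = 33.954310
  S ⇒ negate
  Lon: degrees = first 3 digits = 40, minutes = 43.6979; 40 + 43.6979/60 = 40.728298
  hemisphere W, so the sign is −
Point 2:
  Latitude: 28 + 20.8177/60 = 28.346962
  S ⇒ negate
  λ: 159 + 16.782/60 = 159.279700
  W ⇒ negate
Point 3:
  Latitude: degrees = first 2 digits = 30, minutes = 32.19477; 30 + 32.19477/60 = 30.536580
  S → negative
  Longitude: degrees = first 3 digits = 22, minutes = 29.19472; 22 + 29.19472/60 = 22.486579
  hemisphere W, so the sign is −
Point 4:
  φ: split at 2 digits → 62° and 17.6934′; 62 + 17.6934/60 = 62.294890
  N ⇒ keep positive
  Longitude: split at 3 digits → 065° and 31.19575′; 65 + 31.19575/60 = 65.519929
  W → negative

1. -33.95431, -40.72830
2. -28.34696, -159.27970
3. -30.53658, -22.48658
4. 62.29489, -65.51993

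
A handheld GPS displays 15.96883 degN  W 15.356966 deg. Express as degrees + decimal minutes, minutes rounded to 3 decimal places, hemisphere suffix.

15° 58.130′ N, 15° 21.418′ W

φ: 15° + 0.968830 × 60 = 15° 58.12980′
Longitude: minutes = (15.356966 − 15) × 60 = 21.41796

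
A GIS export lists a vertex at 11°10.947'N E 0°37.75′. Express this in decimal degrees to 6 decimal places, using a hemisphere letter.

11.182450° N, 0.629167° E

Latitude: 10.947′ = 0.182450°; total 11.1824500
Longitude: 0 + 37.75/60 = 0.6291667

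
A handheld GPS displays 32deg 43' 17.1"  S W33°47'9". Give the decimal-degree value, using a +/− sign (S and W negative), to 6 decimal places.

Latitude: 32° + 43/60 + 17.1/3600 = 32 + 0.716667 + 0.004750 = 32.7214167
S → negative
λ: 33° + 47/60 + 9/3600 = 33 + 0.783333 + 0.002500 = 33.7858333
W → negative

-32.721417, -33.785833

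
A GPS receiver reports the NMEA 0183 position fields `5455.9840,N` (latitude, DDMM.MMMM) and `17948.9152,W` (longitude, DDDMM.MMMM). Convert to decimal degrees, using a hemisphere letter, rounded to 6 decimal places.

φ: split at 2 digits → 54° and 55.984′; 54 + 55.984/60 = 54.9330667
λ: degrees = first 3 digits = 179, minutes = 48.9152; 179 + 48.9152/60 = 179.8152533

54.933067° N, 179.815253° W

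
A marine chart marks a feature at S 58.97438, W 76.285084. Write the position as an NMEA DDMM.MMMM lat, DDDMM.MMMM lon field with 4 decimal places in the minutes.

φ: minutes = (58.974380 − 58) × 60 = 58.462800
Longitude: minutes = (76.285084 − 76) × 60 = 17.105040

5858.4628,S / 07617.1050,W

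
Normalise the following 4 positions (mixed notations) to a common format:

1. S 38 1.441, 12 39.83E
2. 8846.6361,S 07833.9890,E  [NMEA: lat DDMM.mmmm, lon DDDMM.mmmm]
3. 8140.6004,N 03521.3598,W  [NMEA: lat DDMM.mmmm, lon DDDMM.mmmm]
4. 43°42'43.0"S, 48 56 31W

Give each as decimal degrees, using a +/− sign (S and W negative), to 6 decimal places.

1. -38.024017, 12.663833
2. -88.777268, 78.566483
3. 81.676673, -35.355997
4. -43.711944, -48.941944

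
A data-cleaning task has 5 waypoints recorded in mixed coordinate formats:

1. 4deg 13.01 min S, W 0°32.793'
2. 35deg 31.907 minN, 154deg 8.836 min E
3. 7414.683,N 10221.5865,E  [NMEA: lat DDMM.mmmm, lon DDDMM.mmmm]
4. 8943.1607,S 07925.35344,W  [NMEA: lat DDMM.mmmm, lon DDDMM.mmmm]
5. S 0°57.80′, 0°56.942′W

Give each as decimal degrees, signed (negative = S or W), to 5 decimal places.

Point 1:
  Latitude: 4 + 13.01/60 = 4.216833
  hemisphere S, so the sign is −
  Longitude: 32.793′ = 0.546550°; total 0.546550
  W ⇒ negate
Point 2:
  Lat: 31.907′ = 0.531783°; total 35.531783
  N ⇒ keep positive
  Longitude: 8.836′ = 0.147267°; total 154.147267
  E ⇒ keep positive
Point 3:
  φ: split at 2 digits → 74° and 14.683′; 74 + 14.683/60 = 74.244717
  N → positive
  Lon: split at 3 digits → 102° and 21.5865′; 102 + 21.5865/60 = 102.359775
  E ⇒ keep positive
Point 4:
  Lat: degrees = first 2 digits = 89, minutes = 43.1607; 89 + 43.1607/60 = 89.719345
  S ⇒ negate
  λ: split at 3 digits → 079° and 25.35344′; 79 + 25.35344/60 = 79.422557
  W ⇒ negate
Point 5:
  Lat: 0 + 57.8/60 = 0.963333
  S → negative
  Lon: 0 + 56.942/60 = 0.949033
  W → negative

1. -4.21683, -0.54655
2. 35.53178, 154.14727
3. 74.24472, 102.35978
4. -89.71935, -79.42256
5. -0.96333, -0.94903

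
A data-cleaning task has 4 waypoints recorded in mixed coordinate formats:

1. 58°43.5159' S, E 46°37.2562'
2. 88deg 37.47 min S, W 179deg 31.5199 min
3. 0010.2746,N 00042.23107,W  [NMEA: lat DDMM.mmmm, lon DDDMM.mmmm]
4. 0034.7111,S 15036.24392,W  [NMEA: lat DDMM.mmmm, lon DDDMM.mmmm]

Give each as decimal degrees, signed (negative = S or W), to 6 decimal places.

1. -58.725265, 46.620937
2. -88.624500, -179.525332
3. 0.171243, -0.703851
4. -0.578518, -150.604065

Point 1:
  Lat: 43.5159′ = 0.725265°; total 58.7252650
  S ⇒ negate
  λ: 37.2562′ = 0.620937°; total 46.6209367
  E ⇒ keep positive
Point 2:
  Lat: 88 + 37.47/60 = 88.6245000
  hemisphere S, so the sign is −
  Longitude: 179 + 31.5199/60 = 179.5253317
  W → negative
Point 3:
  Lat: degrees = first 2 digits = 0, minutes = 10.2746; 0 + 10.2746/60 = 0.1712433
  N ⇒ keep positive
  Longitude: degrees = first 3 digits = 0, minutes = 42.23107; 0 + 42.23107/60 = 0.7038512
  hemisphere W, so the sign is −
Point 4:
  Latitude: degrees = first 2 digits = 0, minutes = 34.7111; 0 + 34.7111/60 = 0.5785183
  hemisphere S, so the sign is −
  Longitude: split at 3 digits → 150° and 36.24392′; 150 + 36.24392/60 = 150.6040653
  W → negative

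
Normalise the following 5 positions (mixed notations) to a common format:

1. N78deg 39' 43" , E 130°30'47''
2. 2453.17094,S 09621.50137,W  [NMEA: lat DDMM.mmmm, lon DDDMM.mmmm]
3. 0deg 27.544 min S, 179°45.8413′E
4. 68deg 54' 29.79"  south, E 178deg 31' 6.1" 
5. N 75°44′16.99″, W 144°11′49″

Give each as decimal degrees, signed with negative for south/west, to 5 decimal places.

Point 1:
  Lat: 78 + 39/60 + 43/3600 = 78.661944
  N → positive
  Longitude: 130 + 30/60 + 47/3600 = 130.513056
  E → positive
Point 2:
  Lat: split at 2 digits → 24° and 53.17094′; 24 + 53.17094/60 = 24.886182
  S → negative
  λ: split at 3 digits → 096° and 21.50137′; 96 + 21.50137/60 = 96.358356
  W → negative
Point 3:
  Lat: 27.544′ = 0.459067°; total 0.459067
  S → negative
  λ: 45.8413′ = 0.764022°; total 179.764022
  E → positive
Point 4:
  Latitude: 54′ + 29.79″ = 54.49650′; 68 + 54.49650/60 = 68.908275
  S → negative
  Longitude: 178° + 31/60 + 6.1/3600 = 178 + 0.516667 + 0.001694 = 178.518361
  E ⇒ keep positive
Point 5:
  Lat: 75° + 44/60 + 16.99/3600 = 75 + 0.733333 + 0.004719 = 75.738053
  N → positive
  λ: 144 + 11/60 + 49/3600 = 144.196944
  W → negative

1. 78.66194, 130.51306
2. -24.88618, -96.35836
3. -0.45907, 179.76402
4. -68.90828, 178.51836
5. 75.73805, -144.19694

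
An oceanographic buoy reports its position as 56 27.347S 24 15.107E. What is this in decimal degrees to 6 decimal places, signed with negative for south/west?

-56.455783, 24.251783

φ: 56 + 27.347/60 = 56.4557833
hemisphere S, so the sign is −
Longitude: 15.107′ = 0.251783°; total 24.2517833
E → positive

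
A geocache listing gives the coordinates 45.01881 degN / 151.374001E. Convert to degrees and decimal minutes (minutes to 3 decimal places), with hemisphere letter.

45° 1.129′ N, 151° 22.440′ E

Lat: minutes = (45.018810 − 45) × 60 = 1.12860
Lon: 151° + 0.374001 × 60 = 151° 22.44006′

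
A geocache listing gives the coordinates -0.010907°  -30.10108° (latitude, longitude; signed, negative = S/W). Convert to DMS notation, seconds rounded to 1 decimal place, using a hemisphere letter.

Latitude is negative → S; |value| = 0.010907
Lat: whole degrees 0; 0.65442′ → 0′ and 39.265″
Longitude is negative → W; |value| = 30.101080
λ: whole degrees 30; 6.06480′ → 6′ and 3.888″

0°00′39.3″ S, 30°06′3.9″ W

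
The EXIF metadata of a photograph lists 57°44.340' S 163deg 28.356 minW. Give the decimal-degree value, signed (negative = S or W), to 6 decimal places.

-57.739000, -163.472600

Latitude: 57 + 44.34/60 = 57.7390000
hemisphere S, so the sign is −
Longitude: 163 + 28.356/60 = 163.4726000
hemisphere W, so the sign is −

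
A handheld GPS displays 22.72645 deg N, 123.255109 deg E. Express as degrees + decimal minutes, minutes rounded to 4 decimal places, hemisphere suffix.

22° 43.5870′ N, 123° 15.3065′ E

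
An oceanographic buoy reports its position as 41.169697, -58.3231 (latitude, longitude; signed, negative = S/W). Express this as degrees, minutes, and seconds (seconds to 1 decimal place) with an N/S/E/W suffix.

φ: 0.169697 × 60 = 10.18182′ → 10′, remainder × 60 = 10.909″
Longitude is negative → W; |value| = 58.323100
λ: 0.323100° → 19.38600′; 0.38600 × 60 = 23.160″

41°10′10.9″ N, 58°19′23.2″ W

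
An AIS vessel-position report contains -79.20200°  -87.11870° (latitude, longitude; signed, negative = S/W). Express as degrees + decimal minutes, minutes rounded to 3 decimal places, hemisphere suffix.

Latitude is negative → S; |value| = 79.202000
Latitude: fractional part 0.202000 → 12.12000 minutes
Longitude is negative → W; |value| = 87.118700
λ: fractional part 0.118700 → 7.12200 minutes

79° 12.120′ S, 87° 7.122′ W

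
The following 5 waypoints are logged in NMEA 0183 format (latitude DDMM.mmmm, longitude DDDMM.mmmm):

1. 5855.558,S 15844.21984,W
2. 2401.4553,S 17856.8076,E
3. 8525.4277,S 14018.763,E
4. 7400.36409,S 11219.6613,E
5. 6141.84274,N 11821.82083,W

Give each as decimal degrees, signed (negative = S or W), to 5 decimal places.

Point 1:
  Latitude: split at 2 digits → 58° and 55.558′; 58 + 55.558/60 = 58.925967
  S → negative
  Longitude: degrees = first 3 digits = 158, minutes = 44.21984; 158 + 44.21984/60 = 158.736997
  hemisphere W, so the sign is −
Point 2:
  Lat: split at 2 digits → 24° and 1.4553′; 24 + 1.4553/60 = 24.024255
  hemisphere S, so the sign is −
  Lon: split at 3 digits → 178° and 56.8076′; 178 + 56.8076/60 = 178.946793
  E → positive
Point 3:
  Lat: split at 2 digits → 85° and 25.4277′; 85 + 25.4277/60 = 85.423795
  S → negative
  Lon: degrees = first 3 digits = 140, minutes = 18.763; 140 + 18.763/60 = 140.312717
  E ⇒ keep positive
Point 4:
  Lat: degrees = first 2 digits = 74, minutes = 0.36409; 74 + 0.36409/60 = 74.006068
  S ⇒ negate
  λ: degrees = first 3 digits = 112, minutes = 19.6613; 112 + 19.6613/60 = 112.327688
  E → positive
Point 5:
  Latitude: degrees = first 2 digits = 61, minutes = 41.84274; 61 + 41.84274/60 = 61.697379
  N ⇒ keep positive
  Lon: degrees = first 3 digits = 118, minutes = 21.82083; 118 + 21.82083/60 = 118.363681
  hemisphere W, so the sign is −

1. -58.92597, -158.73700
2. -24.02426, 178.94679
3. -85.42380, 140.31272
4. -74.00607, 112.32769
5. 61.69738, -118.36368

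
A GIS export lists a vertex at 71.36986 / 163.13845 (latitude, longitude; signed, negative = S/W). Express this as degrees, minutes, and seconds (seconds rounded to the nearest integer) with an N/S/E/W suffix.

71°22′11″ N, 163°08′18″ E

Latitude: 0.369860° → 22.19160′; 0.19160 × 60 = 11.50″
Lon: 0.138450 × 60 = 8.30700′ → 8′, remainder × 60 = 18.42″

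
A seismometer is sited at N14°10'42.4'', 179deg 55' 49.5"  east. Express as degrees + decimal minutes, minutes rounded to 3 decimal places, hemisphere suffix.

φ: seconds/60 = 0.70667; minutes = 10 + 0.70667 = 10.70667
Lon: 55 + 49.5/60 = 55.82500′

14° 10.707′ N, 179° 55.825′ E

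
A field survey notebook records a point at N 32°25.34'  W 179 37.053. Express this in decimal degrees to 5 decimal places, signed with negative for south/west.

32.42233, -179.61755

φ: 25.34′ = 0.422333°; total 32.422333
N → positive
Lon: 179 + 37.053/60 = 179.617550
hemisphere W, so the sign is −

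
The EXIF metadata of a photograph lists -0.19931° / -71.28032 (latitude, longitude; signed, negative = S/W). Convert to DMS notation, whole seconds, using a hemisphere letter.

Latitude is negative → S; |value| = 0.199310
φ: whole degrees 0; 11.95860′ → 11′ and 57.52″
Longitude is negative → W; |value| = 71.280320
λ: 0.280320° → 16.81920′; 0.81920 × 60 = 49.15″

0°11′58″ S, 71°16′49″ W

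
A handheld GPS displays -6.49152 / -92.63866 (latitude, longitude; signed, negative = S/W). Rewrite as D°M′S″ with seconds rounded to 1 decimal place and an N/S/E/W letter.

6°29′29.5″ S, 92°38′19.2″ W

Latitude is negative → S; |value| = 6.491520
Lat: whole degrees 6; 29.49120′ → 29′ and 29.472″
Longitude is negative → W; |value| = 92.638660
λ: 0.638660° → 38.31960′; 0.31960 × 60 = 19.176″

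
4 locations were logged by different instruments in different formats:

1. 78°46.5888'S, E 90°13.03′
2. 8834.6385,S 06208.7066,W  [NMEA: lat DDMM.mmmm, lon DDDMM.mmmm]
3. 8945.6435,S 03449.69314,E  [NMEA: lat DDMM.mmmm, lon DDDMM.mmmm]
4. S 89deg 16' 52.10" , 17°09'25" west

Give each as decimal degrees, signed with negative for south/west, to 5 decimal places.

1. -78.77648, 90.21717
2. -88.57731, -62.14511
3. -89.76073, 34.82822
4. -89.28114, -17.15694

Point 1:
  Lat: 78 + 46.5888/60 = 78.776480
  S → negative
  λ: 13.03′ = 0.217167°; total 90.217167
  E → positive
Point 2:
  Lat: split at 2 digits → 88° and 34.6385′; 88 + 34.6385/60 = 88.577308
  S ⇒ negate
  Lon: degrees = first 3 digits = 62, minutes = 8.7066; 62 + 8.7066/60 = 62.145110
  W ⇒ negate
Point 3:
  Latitude: split at 2 digits → 89° and 45.6435′; 89 + 45.6435/60 = 89.760725
  hemisphere S, so the sign is −
  λ: degrees = first 3 digits = 34, minutes = 49.69314; 34 + 49.69314/60 = 34.828219
  E → positive
Point 4:
  φ: 89° + 16/60 + 52.1/3600 = 89 + 0.266667 + 0.014472 = 89.281139
  S → negative
  λ: 17° + 9/60 + 25/3600 = 17 + 0.150000 + 0.006944 = 17.156944
  W → negative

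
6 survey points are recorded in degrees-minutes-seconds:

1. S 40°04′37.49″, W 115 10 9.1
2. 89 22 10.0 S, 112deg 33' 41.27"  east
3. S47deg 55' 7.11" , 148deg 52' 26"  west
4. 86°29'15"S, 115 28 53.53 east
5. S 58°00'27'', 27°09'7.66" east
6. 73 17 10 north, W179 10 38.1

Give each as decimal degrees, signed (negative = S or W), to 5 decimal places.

Point 1:
  Latitude: 40° + 4/60 + 37.49/3600 = 40 + 0.066667 + 0.010414 = 40.077081
  hemisphere S, so the sign is −
  λ: 10′ + 9.1″ = 10.15167′; 115 + 10.15167/60 = 115.169194
  W → negative
Point 2:
  Lat: 89 + 22/60 + 10/3600 = 89.369444
  hemisphere S, so the sign is −
  Longitude: 112 + 33/60 + 41.27/3600 = 112.561464
  E ⇒ keep positive
Point 3:
  Lat: 47° + 55/60 + 7.11/3600 = 47 + 0.916667 + 0.001975 = 47.918642
  S → negative
  Longitude: 52′ + 26″ = 52.43333′; 148 + 52.43333/60 = 148.873889
  W ⇒ negate
Point 4:
  Lat: 86 + 29/60 + 15/3600 = 86.487500
  S → negative
  Longitude: 115° + 28/60 + 53.53/3600 = 115 + 0.466667 + 0.014869 = 115.481536
  E → positive
Point 5:
  Lat: 0′ + 27″ = 0.45000′; 58 + 0.45000/60 = 58.007500
  S ⇒ negate
  Longitude: 27 + 9/60 + 7.66/3600 = 27.152128
  E → positive
Point 6:
  Latitude: 73° + 17/60 + 10/3600 = 73 + 0.283333 + 0.002778 = 73.286111
  N → positive
  Longitude: 10′ + 38.1″ = 10.63500′; 179 + 10.63500/60 = 179.177250
  W ⇒ negate

1. -40.07708, -115.16919
2. -89.36944, 112.56146
3. -47.91864, -148.87389
4. -86.48750, 115.48154
5. -58.00750, 27.15213
6. 73.28611, -179.17725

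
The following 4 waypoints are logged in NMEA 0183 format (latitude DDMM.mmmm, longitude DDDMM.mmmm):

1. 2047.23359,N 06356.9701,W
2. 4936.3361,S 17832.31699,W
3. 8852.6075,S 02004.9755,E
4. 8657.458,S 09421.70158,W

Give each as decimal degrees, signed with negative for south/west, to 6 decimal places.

Point 1:
  Latitude: degrees = first 2 digits = 20, minutes = 47.23359; 20 + 47.23359/60 = 20.7872265
  N ⇒ keep positive
  λ: degrees = first 3 digits = 63, minutes = 56.9701; 63 + 56.9701/60 = 63.9495017
  W ⇒ negate
Point 2:
  Lat: degrees = first 2 digits = 49, minutes = 36.3361; 49 + 36.3361/60 = 49.6056017
  hemisphere S, so the sign is −
  Longitude: split at 3 digits → 178° and 32.31699′; 178 + 32.31699/60 = 178.5386165
  W → negative
Point 3:
  Latitude: split at 2 digits → 88° and 52.6075′; 88 + 52.6075/60 = 88.8767917
  S → negative
  λ: split at 3 digits → 020° and 4.9755′; 20 + 4.9755/60 = 20.0829250
  E ⇒ keep positive
Point 4:
  Latitude: split at 2 digits → 86° and 57.458′; 86 + 57.458/60 = 86.9576333
  hemisphere S, so the sign is −
  Lon: split at 3 digits → 094° and 21.70158′; 94 + 21.70158/60 = 94.3616930
  W ⇒ negate

1. 20.787227, -63.949502
2. -49.605602, -178.538617
3. -88.876792, 20.082925
4. -86.957633, -94.361693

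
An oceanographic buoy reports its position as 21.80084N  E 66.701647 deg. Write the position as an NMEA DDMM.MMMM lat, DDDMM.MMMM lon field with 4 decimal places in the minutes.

2148.0504,N / 06642.0988,E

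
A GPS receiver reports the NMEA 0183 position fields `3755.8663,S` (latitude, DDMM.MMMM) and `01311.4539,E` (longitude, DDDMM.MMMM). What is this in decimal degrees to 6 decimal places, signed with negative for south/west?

φ: split at 2 digits → 37° and 55.8663′; 37 + 55.8663/60 = 37.9311050
S ⇒ negate
Lon: split at 3 digits → 013° and 11.4539′; 13 + 11.4539/60 = 13.1908983
E ⇒ keep positive

-37.931105, 13.190898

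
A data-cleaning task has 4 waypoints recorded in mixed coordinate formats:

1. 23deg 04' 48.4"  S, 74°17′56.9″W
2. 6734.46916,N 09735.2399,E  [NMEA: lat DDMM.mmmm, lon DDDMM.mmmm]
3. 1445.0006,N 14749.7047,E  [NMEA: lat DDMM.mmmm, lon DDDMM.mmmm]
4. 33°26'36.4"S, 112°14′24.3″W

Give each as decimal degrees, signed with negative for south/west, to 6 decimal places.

1. -23.080111, -74.299139
2. 67.574486, 97.587332
3. 14.750010, 147.828412
4. -33.443444, -112.240083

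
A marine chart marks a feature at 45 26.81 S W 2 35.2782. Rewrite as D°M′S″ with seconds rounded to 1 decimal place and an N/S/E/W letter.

45°26′48.6″ S, 2°35′16.7″ W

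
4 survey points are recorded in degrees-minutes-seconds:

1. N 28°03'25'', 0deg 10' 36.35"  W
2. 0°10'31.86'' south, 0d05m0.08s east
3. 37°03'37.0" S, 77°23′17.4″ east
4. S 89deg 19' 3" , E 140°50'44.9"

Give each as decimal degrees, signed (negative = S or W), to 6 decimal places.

Point 1:
  Lat: 3′ + 25″ = 3.41667′; 28 + 3.41667/60 = 28.0569444
  N ⇒ keep positive
  Longitude: 0° + 10/60 + 36.35/3600 = 0 + 0.166667 + 0.010097 = 0.1767639
  W ⇒ negate
Point 2:
  φ: 0 + 10/60 + 31.86/3600 = 0.1755167
  S ⇒ negate
  λ: 0 + 5/60 + 0.08/3600 = 0.0833556
  E → positive
Point 3:
  Lat: 37° + 3/60 + 37/3600 = 37 + 0.050000 + 0.010278 = 37.0602778
  hemisphere S, so the sign is −
  Longitude: 23′ + 17.4″ = 23.29000′; 77 + 23.29000/60 = 77.3881667
  E → positive
Point 4:
  φ: 89° + 19/60 + 3/3600 = 89 + 0.316667 + 0.000833 = 89.3175000
  hemisphere S, so the sign is −
  Lon: 140 + 50/60 + 44.9/3600 = 140.8458056
  E ⇒ keep positive

1. 28.056944, -0.176764
2. -0.175517, 0.083356
3. -37.060278, 77.388167
4. -89.317500, 140.845806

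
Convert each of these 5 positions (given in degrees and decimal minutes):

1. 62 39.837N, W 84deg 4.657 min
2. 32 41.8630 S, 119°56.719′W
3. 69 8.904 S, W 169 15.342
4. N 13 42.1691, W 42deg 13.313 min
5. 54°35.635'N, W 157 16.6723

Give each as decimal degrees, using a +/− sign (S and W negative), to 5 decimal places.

Point 1:
  Lat: 39.837′ = 0.663950°; total 62.663950
  N → positive
  Longitude: 4.657′ = 0.077617°; total 84.077617
  W → negative
Point 2:
  φ: 32 + 41.863/60 = 32.697717
  S ⇒ negate
  Lon: 56.719′ = 0.945317°; total 119.945317
  W → negative
Point 3:
  Lat: 8.904′ = 0.148400°; total 69.148400
  S ⇒ negate
  λ: 15.342′ = 0.255700°; total 169.255700
  W → negative
Point 4:
  φ: 13 + 42.1691/60 = 13.702818
  N → positive
  λ: 42 + 13.313/60 = 42.221883
  W → negative
Point 5:
  Lat: 35.635′ = 0.593917°; total 54.593917
  N → positive
  Lon: 16.6723′ = 0.277872°; total 157.277872
  W ⇒ negate

1. 62.66395, -84.07762
2. -32.69772, -119.94532
3. -69.14840, -169.25570
4. 13.70282, -42.22188
5. 54.59392, -157.27787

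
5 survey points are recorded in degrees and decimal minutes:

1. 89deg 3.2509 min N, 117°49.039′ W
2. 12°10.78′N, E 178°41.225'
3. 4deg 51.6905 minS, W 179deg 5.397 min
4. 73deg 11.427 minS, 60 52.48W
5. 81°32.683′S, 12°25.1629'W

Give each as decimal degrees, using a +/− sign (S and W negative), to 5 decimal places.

1. 89.05418, -117.81732
2. 12.17967, 178.68708
3. -4.86151, -179.08995
4. -73.19045, -60.87467
5. -81.54472, -12.41938

Point 1:
  Latitude: 3.2509′ = 0.054182°; total 89.054182
  N ⇒ keep positive
  Longitude: 117 + 49.039/60 = 117.817317
  W ⇒ negate
Point 2:
  Lat: 12 + 10.78/60 = 12.179667
  N → positive
  Lon: 41.225′ = 0.687083°; total 178.687083
  E ⇒ keep positive
Point 3:
  Lat: 51.6905′ = 0.861508°; total 4.861508
  S → negative
  λ: 5.397′ = 0.089950°; total 179.089950
  W ⇒ negate
Point 4:
  φ: 73 + 11.427/60 = 73.190450
  S → negative
  Lon: 52.48′ = 0.874667°; total 60.874667
  hemisphere W, so the sign is −
Point 5:
  Latitude: 81 + 32.683/60 = 81.544717
  S ⇒ negate
  λ: 12 + 25.1629/60 = 12.419382
  W ⇒ negate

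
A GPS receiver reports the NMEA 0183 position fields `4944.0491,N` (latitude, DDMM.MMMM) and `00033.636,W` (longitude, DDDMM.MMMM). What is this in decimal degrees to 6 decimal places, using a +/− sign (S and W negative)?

49.734152, -0.560600

φ: degrees = first 2 digits = 49, minutes = 44.0491; 49 + 44.0491/60 = 49.7341517
N ⇒ keep positive
Longitude: split at 3 digits → 000° and 33.636′; 0 + 33.636/60 = 0.5606000
hemisphere W, so the sign is −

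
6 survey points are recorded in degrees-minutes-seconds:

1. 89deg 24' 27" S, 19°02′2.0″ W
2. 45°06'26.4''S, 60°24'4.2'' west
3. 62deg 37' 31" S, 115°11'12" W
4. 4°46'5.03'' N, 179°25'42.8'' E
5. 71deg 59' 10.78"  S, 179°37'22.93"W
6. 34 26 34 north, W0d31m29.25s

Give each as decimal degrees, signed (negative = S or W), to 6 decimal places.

Point 1:
  Lat: 89° + 24/60 + 27/3600 = 89 + 0.400000 + 0.007500 = 89.4075000
  S ⇒ negate
  Lon: 19 + 2/60 + 2/3600 = 19.0338889
  W ⇒ negate
Point 2:
  φ: 6′ + 26.4″ = 6.44000′; 45 + 6.44000/60 = 45.1073333
  S ⇒ negate
  Longitude: 60 + 24/60 + 4.2/3600 = 60.4011667
  W ⇒ negate
Point 3:
  φ: 37′ + 31″ = 37.51667′; 62 + 37.51667/60 = 62.6252778
  S ⇒ negate
  λ: 115 + 11/60 + 12/3600 = 115.1866667
  W ⇒ negate
Point 4:
  Latitude: 46′ + 5.03″ = 46.08383′; 4 + 46.08383/60 = 4.7680639
  N → positive
  λ: 25′ + 42.8″ = 25.71333′; 179 + 25.71333/60 = 179.4285556
  E → positive
Point 5:
  Lat: 71 + 59/60 + 10.78/3600 = 71.9863278
  S ⇒ negate
  Lon: 179° + 37/60 + 22.93/3600 = 179 + 0.616667 + 0.006369 = 179.6230361
  W ⇒ negate
Point 6:
  Latitude: 34° + 26/60 + 34/3600 = 34 + 0.433333 + 0.009444 = 34.4427778
  N → positive
  λ: 31′ + 29.25″ = 31.48750′; 0 + 31.48750/60 = 0.5247917
  W → negative

1. -89.407500, -19.033889
2. -45.107333, -60.401167
3. -62.625278, -115.186667
4. 4.768064, 179.428556
5. -71.986328, -179.623036
6. 34.442778, -0.524792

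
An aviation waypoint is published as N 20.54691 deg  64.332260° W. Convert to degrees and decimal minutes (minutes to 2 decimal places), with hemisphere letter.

Lat: fractional part 0.546910 → 32.8146 minutes
Lon: fractional part 0.332260 → 19.9356 minutes

20° 32.81′ N, 64° 19.94′ W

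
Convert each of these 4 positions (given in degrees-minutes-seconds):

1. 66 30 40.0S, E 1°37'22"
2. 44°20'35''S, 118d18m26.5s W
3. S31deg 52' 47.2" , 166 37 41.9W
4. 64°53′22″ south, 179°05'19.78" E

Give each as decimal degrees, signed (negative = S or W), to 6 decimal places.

1. -66.511111, 1.622778
2. -44.343056, -118.307361
3. -31.879778, -166.628306
4. -64.889444, 179.088828

Point 1:
  Latitude: 66 + 30/60 + 40/3600 = 66.5111111
  hemisphere S, so the sign is −
  Longitude: 1 + 37/60 + 22/3600 = 1.6227778
  E ⇒ keep positive
Point 2:
  φ: 44 + 20/60 + 35/3600 = 44.3430556
  S ⇒ negate
  Longitude: 18′ + 26.5″ = 18.44167′; 118 + 18.44167/60 = 118.3073611
  hemisphere W, so the sign is −
Point 3:
  Lat: 31 + 52/60 + 47.2/3600 = 31.8797778
  hemisphere S, so the sign is −
  Lon: 166° + 37/60 + 41.9/3600 = 166 + 0.616667 + 0.011639 = 166.6283056
  W → negative
Point 4:
  Latitude: 64 + 53/60 + 22/3600 = 64.8894444
  hemisphere S, so the sign is −
  λ: 179 + 5/60 + 19.78/3600 = 179.0888278
  E → positive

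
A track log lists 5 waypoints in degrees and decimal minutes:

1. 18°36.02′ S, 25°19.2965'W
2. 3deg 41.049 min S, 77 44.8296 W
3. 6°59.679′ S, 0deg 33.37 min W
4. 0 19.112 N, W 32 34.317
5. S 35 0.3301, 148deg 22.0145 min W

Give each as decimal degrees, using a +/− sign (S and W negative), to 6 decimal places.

1. -18.600333, -25.321608
2. -3.684150, -77.747160
3. -6.994650, -0.556167
4. 0.318533, -32.571950
5. -35.005502, -148.366908

Point 1:
  φ: 36.02′ = 0.600333°; total 18.6003333
  S → negative
  Lon: 25 + 19.2965/60 = 25.3216083
  hemisphere W, so the sign is −
Point 2:
  Latitude: 41.049′ = 0.684150°; total 3.6841500
  S → negative
  λ: 44.8296′ = 0.747160°; total 77.7471600
  W → negative
Point 3:
  φ: 59.679′ = 0.994650°; total 6.9946500
  S ⇒ negate
  Longitude: 0 + 33.37/60 = 0.5561667
  W ⇒ negate
Point 4:
  Latitude: 19.112′ = 0.318533°; total 0.3185333
  N ⇒ keep positive
  λ: 34.317′ = 0.571950°; total 32.5719500
  hemisphere W, so the sign is −
Point 5:
  Lat: 35 + 0.3301/60 = 35.0055017
  S → negative
  λ: 22.0145′ = 0.366908°; total 148.3669083
  W ⇒ negate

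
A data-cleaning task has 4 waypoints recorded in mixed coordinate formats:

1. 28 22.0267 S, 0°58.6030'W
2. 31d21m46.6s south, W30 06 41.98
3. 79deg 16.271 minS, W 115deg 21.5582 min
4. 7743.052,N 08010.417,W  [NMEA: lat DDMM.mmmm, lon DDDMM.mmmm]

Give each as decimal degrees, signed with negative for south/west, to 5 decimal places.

1. -28.36711, -0.97672
2. -31.36294, -30.11166
3. -79.27118, -115.35930
4. 77.71753, -80.17362

Point 1:
  φ: 28 + 22.0267/60 = 28.367112
  S → negative
  λ: 58.603′ = 0.976717°; total 0.976717
  W → negative
Point 2:
  Latitude: 31° + 21/60 + 46.6/3600 = 31 + 0.350000 + 0.012944 = 31.362944
  S → negative
  Longitude: 30 + 6/60 + 41.98/3600 = 30.111661
  W ⇒ negate
Point 3:
  Latitude: 79 + 16.271/60 = 79.271183
  hemisphere S, so the sign is −
  λ: 21.5582′ = 0.359303°; total 115.359303
  W ⇒ negate
Point 4:
  Lat: degrees = first 2 digits = 77, minutes = 43.052; 77 + 43.052/60 = 77.717533
  N → positive
  λ: split at 3 digits → 080° and 10.417′; 80 + 10.417/60 = 80.173617
  W → negative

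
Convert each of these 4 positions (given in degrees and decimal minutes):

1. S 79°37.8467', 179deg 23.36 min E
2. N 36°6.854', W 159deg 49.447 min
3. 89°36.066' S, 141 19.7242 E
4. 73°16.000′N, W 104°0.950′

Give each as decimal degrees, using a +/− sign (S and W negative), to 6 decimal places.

Point 1:
  Latitude: 79 + 37.8467/60 = 79.6307783
  S ⇒ negate
  λ: 23.36′ = 0.389333°; total 179.3893333
  E ⇒ keep positive
Point 2:
  Lat: 6.854′ = 0.114233°; total 36.1142333
  N → positive
  λ: 49.447′ = 0.824117°; total 159.8241167
  W → negative
Point 3:
  Lat: 36.066′ = 0.601100°; total 89.6011000
  S ⇒ negate
  Longitude: 19.7242′ = 0.328737°; total 141.3287367
  E ⇒ keep positive
Point 4:
  Lat: 73 + 16/60 = 73.2666667
  N ⇒ keep positive
  λ: 104 + 0.95/60 = 104.0158333
  W ⇒ negate

1. -79.630778, 179.389333
2. 36.114233, -159.824117
3. -89.601100, 141.328737
4. 73.266667, -104.015833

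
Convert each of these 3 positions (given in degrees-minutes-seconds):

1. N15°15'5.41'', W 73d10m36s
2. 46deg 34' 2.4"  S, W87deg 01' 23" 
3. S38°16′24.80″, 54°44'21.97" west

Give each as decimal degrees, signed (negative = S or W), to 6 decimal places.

Point 1:
  φ: 15° + 15/60 + 5.41/3600 = 15 + 0.250000 + 0.001503 = 15.2515028
  N → positive
  Longitude: 73 + 10/60 + 36/3600 = 73.1766667
  W ⇒ negate
Point 2:
  Latitude: 46° + 34/60 + 2.4/3600 = 46 + 0.566667 + 0.000667 = 46.5673333
  S ⇒ negate
  λ: 1′ + 23″ = 1.38333′; 87 + 1.38333/60 = 87.0230556
  W ⇒ negate
Point 3:
  Latitude: 38 + 16/60 + 24.8/3600 = 38.2735556
  S ⇒ negate
  λ: 54 + 44/60 + 21.97/3600 = 54.7394361
  W ⇒ negate

1. 15.251503, -73.176667
2. -46.567333, -87.023056
3. -38.273556, -54.739436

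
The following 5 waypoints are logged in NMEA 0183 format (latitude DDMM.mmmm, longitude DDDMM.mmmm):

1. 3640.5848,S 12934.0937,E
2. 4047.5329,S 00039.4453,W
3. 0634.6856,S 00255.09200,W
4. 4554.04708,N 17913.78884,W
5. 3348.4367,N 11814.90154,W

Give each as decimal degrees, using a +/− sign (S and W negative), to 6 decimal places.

Point 1:
  Latitude: degrees = first 2 digits = 36, minutes = 40.5848; 36 + 40.5848/60 = 36.6764133
  S ⇒ negate
  Longitude: degrees = first 3 digits = 129, minutes = 34.0937; 129 + 34.0937/60 = 129.5682283
  E → positive
Point 2:
  Lat: degrees = first 2 digits = 40, minutes = 47.5329; 40 + 47.5329/60 = 40.7922150
  hemisphere S, so the sign is −
  Lon: split at 3 digits → 000° and 39.4453′; 0 + 39.4453/60 = 0.6574217
  W ⇒ negate
Point 3:
  Lat: split at 2 digits → 06° and 34.6856′; 6 + 34.6856/60 = 6.5780933
  hemisphere S, so the sign is −
  Lon: degrees = first 3 digits = 2, minutes = 55.092; 2 + 55.092/60 = 2.9182000
  W → negative
Point 4:
  Lat: split at 2 digits → 45° and 54.04708′; 45 + 54.04708/60 = 45.9007847
  N ⇒ keep positive
  Lon: split at 3 digits → 179° and 13.78884′; 179 + 13.78884/60 = 179.2298140
  W ⇒ negate
Point 5:
  Latitude: degrees = first 2 digits = 33, minutes = 48.4367; 33 + 48.4367/60 = 33.8072783
  N ⇒ keep positive
  Lon: degrees = first 3 digits = 118, minutes = 14.90154; 118 + 14.90154/60 = 118.2483590
  W ⇒ negate

1. -36.676413, 129.568228
2. -40.792215, -0.657422
3. -6.578093, -2.918200
4. 45.900785, -179.229814
5. 33.807278, -118.248359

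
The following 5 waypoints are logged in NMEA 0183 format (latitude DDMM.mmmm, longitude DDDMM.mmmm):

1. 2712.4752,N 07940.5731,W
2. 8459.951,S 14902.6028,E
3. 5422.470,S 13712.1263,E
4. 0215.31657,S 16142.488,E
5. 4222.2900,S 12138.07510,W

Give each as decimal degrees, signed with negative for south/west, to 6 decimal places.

Point 1:
  Lat: degrees = first 2 digits = 27, minutes = 12.4752; 27 + 12.4752/60 = 27.2079200
  N → positive
  Longitude: split at 3 digits → 079° and 40.5731′; 79 + 40.5731/60 = 79.6762183
  W ⇒ negate
Point 2:
  φ: split at 2 digits → 84° and 59.951′; 84 + 59.951/60 = 84.9991833
  S ⇒ negate
  λ: degrees = first 3 digits = 149, minutes = 2.6028; 149 + 2.6028/60 = 149.0433800
  E ⇒ keep positive
Point 3:
  Latitude: split at 2 digits → 54° and 22.47′; 54 + 22.47/60 = 54.3745000
  S → negative
  λ: split at 3 digits → 137° and 12.1263′; 137 + 12.1263/60 = 137.2021050
  E ⇒ keep positive
Point 4:
  Latitude: split at 2 digits → 02° and 15.31657′; 2 + 15.31657/60 = 2.2552762
  S → negative
  Lon: degrees = first 3 digits = 161, minutes = 42.488; 161 + 42.488/60 = 161.7081333
  E ⇒ keep positive
Point 5:
  Lat: degrees = first 2 digits = 42, minutes = 22.29; 42 + 22.29/60 = 42.3715000
  S ⇒ negate
  Lon: degrees = first 3 digits = 121, minutes = 38.0751; 121 + 38.0751/60 = 121.6345850
  hemisphere W, so the sign is −

1. 27.207920, -79.676218
2. -84.999183, 149.043380
3. -54.374500, 137.202105
4. -2.255276, 161.708133
5. -42.371500, -121.634585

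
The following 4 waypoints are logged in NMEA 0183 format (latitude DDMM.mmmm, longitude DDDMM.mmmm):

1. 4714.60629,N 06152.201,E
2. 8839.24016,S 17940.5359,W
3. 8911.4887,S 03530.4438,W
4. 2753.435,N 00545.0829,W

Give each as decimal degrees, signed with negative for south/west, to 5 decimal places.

1. 47.24344, 61.87002
2. -88.65400, -179.67560
3. -89.19148, -35.50740
4. 27.89058, -5.75138

Point 1:
  φ: split at 2 digits → 47° and 14.60629′; 47 + 14.60629/60 = 47.243438
  N → positive
  Lon: split at 3 digits → 061° and 52.201′; 61 + 52.201/60 = 61.870017
  E ⇒ keep positive
Point 2:
  φ: degrees = first 2 digits = 88, minutes = 39.24016; 88 + 39.24016/60 = 88.654003
  S → negative
  Longitude: degrees = first 3 digits = 179, minutes = 40.5359; 179 + 40.5359/60 = 179.675598
  W → negative
Point 3:
  φ: split at 2 digits → 89° and 11.4887′; 89 + 11.4887/60 = 89.191478
  S ⇒ negate
  Lon: split at 3 digits → 035° and 30.4438′; 35 + 30.4438/60 = 35.507397
  W → negative
Point 4:
  φ: degrees = first 2 digits = 27, minutes = 53.435; 27 + 53.435/60 = 27.890583
  N → positive
  λ: split at 3 digits → 005° and 45.0829′; 5 + 45.0829/60 = 5.751382
  W → negative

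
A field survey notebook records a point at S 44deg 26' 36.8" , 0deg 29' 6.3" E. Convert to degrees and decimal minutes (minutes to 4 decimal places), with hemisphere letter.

Lat: 26 + 36.8/60 = 26.613333′
Lon: seconds/60 = 0.10500; minutes = 29 + 0.10500 = 29.105000

44° 26.6133′ S, 0° 29.1050′ E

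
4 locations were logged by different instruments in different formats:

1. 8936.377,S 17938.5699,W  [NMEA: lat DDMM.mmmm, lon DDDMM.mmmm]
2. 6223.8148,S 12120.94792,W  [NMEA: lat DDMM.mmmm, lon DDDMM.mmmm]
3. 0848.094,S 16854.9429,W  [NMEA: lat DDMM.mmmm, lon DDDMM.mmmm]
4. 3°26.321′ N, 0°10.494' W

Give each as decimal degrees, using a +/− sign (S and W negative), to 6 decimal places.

1. -89.606283, -179.642832
2. -62.396913, -121.349132
3. -8.801567, -168.915715
4. 3.438683, -0.174900

Point 1:
  φ: degrees = first 2 digits = 89, minutes = 36.377; 89 + 36.377/60 = 89.6062833
  S ⇒ negate
  Longitude: degrees = first 3 digits = 179, minutes = 38.5699; 179 + 38.5699/60 = 179.6428317
  W ⇒ negate
Point 2:
  Lat: degrees = first 2 digits = 62, minutes = 23.8148; 62 + 23.8148/60 = 62.3969133
  S → negative
  λ: split at 3 digits → 121° and 20.94792′; 121 + 20.94792/60 = 121.3491320
  W ⇒ negate
Point 3:
  Lat: degrees = first 2 digits = 8, minutes = 48.094; 8 + 48.094/60 = 8.8015667
  hemisphere S, so the sign is −
  Lon: split at 3 digits → 168° and 54.9429′; 168 + 54.9429/60 = 168.9157150
  W ⇒ negate
Point 4:
  Latitude: 3 + 26.321/60 = 3.4386833
  N ⇒ keep positive
  Lon: 0 + 10.494/60 = 0.1749000
  W ⇒ negate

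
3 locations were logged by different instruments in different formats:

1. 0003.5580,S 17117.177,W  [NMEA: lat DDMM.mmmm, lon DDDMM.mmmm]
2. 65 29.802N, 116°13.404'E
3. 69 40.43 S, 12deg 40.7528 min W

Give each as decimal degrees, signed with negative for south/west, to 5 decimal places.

Point 1:
  Latitude: split at 2 digits → 00° and 3.558′; 0 + 3.558/60 = 0.059300
  hemisphere S, so the sign is −
  Longitude: split at 3 digits → 171° and 17.177′; 171 + 17.177/60 = 171.286283
  W → negative
Point 2:
  Lat: 29.802′ = 0.496700°; total 65.496700
  N ⇒ keep positive
  λ: 116 + 13.404/60 = 116.223400
  E → positive
Point 3:
  Latitude: 69 + 40.43/60 = 69.673833
  S ⇒ negate
  Longitude: 40.7528′ = 0.679213°; total 12.679213
  W → negative

1. -0.05930, -171.28628
2. 65.49670, 116.22340
3. -69.67383, -12.67921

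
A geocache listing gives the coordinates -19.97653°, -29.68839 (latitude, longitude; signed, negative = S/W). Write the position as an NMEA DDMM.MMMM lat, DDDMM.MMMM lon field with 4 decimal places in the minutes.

1958.5918,S / 02941.3034,W

Latitude is negative → S; |value| = 19.976530
Latitude: 19° + 0.976530 × 60 = 19° 58.591800′
Longitude is negative → W; |value| = 29.688390
Lon: 29° + 0.688390 × 60 = 29° 41.303400′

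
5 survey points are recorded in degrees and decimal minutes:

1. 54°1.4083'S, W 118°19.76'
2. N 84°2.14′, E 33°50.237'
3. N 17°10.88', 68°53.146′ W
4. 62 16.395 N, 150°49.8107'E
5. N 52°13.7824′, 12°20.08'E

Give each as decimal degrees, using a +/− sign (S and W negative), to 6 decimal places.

1. -54.023472, -118.329333
2. 84.035667, 33.837283
3. 17.181333, -68.885767
4. 62.273250, 150.830178
5. 52.229707, 12.334667

Point 1:
  Latitude: 1.4083′ = 0.023472°; total 54.0234717
  hemisphere S, so the sign is −
  λ: 118 + 19.76/60 = 118.3293333
  W ⇒ negate
Point 2:
  Latitude: 84 + 2.14/60 = 84.0356667
  N ⇒ keep positive
  Longitude: 50.237′ = 0.837283°; total 33.8372833
  E ⇒ keep positive
Point 3:
  φ: 10.88′ = 0.181333°; total 17.1813333
  N → positive
  Lon: 68 + 53.146/60 = 68.8857667
  W ⇒ negate
Point 4:
  Lat: 62 + 16.395/60 = 62.2732500
  N → positive
  Lon: 49.8107′ = 0.830178°; total 150.8301783
  E → positive
Point 5:
  Latitude: 13.7824′ = 0.229707°; total 52.2297067
  N ⇒ keep positive
  λ: 20.08′ = 0.334667°; total 12.3346667
  E ⇒ keep positive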